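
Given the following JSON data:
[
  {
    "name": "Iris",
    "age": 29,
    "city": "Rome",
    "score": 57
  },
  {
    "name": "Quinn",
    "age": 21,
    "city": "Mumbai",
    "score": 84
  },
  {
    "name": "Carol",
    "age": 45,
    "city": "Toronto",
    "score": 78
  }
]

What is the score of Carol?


Looking up record where name = Carol
Record index: 2
Field 'score' = 78

ANSWER: 78


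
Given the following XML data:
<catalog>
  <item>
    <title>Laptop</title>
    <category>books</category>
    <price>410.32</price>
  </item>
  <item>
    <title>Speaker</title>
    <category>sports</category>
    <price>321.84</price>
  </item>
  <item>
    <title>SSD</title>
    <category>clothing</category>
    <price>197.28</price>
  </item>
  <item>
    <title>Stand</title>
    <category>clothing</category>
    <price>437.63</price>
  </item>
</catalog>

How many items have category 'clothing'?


Scanning <item> elements for <category>clothing</category>:
  Item 3: SSD -> MATCH
  Item 4: Stand -> MATCH
Count: 2

ANSWER: 2


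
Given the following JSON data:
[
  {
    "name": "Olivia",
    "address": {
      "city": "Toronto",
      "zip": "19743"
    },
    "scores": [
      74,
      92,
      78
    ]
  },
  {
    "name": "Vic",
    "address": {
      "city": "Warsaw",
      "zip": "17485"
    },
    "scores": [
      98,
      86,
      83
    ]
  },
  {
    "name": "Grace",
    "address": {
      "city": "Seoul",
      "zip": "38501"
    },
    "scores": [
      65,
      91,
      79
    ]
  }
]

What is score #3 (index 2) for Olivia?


Path: records[0].scores[2]
Value: 78

ANSWER: 78


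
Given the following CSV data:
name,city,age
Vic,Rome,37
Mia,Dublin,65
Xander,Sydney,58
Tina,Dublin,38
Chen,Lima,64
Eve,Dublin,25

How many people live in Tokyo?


Scanning city column for 'Tokyo':
Total matches: 0

ANSWER: 0


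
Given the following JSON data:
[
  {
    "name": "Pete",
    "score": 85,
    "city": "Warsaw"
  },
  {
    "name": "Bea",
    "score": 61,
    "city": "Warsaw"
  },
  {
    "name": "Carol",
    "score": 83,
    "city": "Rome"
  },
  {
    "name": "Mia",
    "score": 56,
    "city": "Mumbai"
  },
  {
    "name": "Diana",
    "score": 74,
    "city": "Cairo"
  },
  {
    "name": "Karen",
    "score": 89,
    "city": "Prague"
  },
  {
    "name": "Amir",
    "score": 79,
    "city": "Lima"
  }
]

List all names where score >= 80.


Filtering records where score >= 80:
  Pete (score=85) -> YES
  Bea (score=61) -> no
  Carol (score=83) -> YES
  Mia (score=56) -> no
  Diana (score=74) -> no
  Karen (score=89) -> YES
  Amir (score=79) -> no


ANSWER: Pete, Carol, Karen


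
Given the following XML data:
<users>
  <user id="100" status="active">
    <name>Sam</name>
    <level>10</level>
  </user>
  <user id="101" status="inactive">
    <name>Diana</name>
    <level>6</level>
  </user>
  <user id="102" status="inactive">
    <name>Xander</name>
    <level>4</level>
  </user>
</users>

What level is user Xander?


Finding user: Xander
<level>4</level>

ANSWER: 4


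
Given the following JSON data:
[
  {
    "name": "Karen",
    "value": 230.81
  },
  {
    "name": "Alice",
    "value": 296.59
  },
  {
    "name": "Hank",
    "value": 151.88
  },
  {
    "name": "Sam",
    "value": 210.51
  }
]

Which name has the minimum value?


Comparing values:
  Karen: 230.81
  Alice: 296.59
  Hank: 151.88
  Sam: 210.51
Minimum: Hank (151.88)

ANSWER: Hank


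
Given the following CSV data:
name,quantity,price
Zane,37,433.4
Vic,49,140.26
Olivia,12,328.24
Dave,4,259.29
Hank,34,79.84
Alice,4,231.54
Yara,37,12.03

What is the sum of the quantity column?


Values in 'quantity' column:
  Row 1: 37
  Row 2: 49
  Row 3: 12
  Row 4: 4
  Row 5: 34
  Row 6: 4
  Row 7: 37
Sum = 37 + 49 + 12 + 4 + 34 + 4 + 37 = 177

ANSWER: 177


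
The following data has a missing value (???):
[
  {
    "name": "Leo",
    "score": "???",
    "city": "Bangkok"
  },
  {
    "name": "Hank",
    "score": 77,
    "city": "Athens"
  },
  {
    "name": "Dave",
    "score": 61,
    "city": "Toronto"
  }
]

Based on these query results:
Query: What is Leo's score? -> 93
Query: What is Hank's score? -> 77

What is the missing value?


The missing value is Leo's score
From query: Leo's score = 93

ANSWER: 93


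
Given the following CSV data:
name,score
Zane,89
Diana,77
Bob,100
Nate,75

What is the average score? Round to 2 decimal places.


Scores: 89, 77, 100, 75
Sum = 341
Count = 4
Average = 341 / 4 = 85.25

ANSWER: 85.25


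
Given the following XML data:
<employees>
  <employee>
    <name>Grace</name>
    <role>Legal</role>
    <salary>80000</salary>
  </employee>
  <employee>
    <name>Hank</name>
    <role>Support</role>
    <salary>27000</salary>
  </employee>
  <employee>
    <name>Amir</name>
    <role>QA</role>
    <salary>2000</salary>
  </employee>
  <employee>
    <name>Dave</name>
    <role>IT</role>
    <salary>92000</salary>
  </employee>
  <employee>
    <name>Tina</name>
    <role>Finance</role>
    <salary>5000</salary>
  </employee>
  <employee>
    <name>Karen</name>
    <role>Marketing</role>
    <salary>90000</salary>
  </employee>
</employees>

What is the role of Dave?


Searching for <employee> with <name>Dave</name>
Found at position 4
<role>IT</role>

ANSWER: IT


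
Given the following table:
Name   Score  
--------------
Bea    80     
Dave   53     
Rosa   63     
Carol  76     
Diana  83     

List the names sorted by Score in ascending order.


Sorting by Score (ascending):
  Dave: 53
  Rosa: 63
  Carol: 76
  Bea: 80
  Diana: 83


ANSWER: Dave, Rosa, Carol, Bea, Diana


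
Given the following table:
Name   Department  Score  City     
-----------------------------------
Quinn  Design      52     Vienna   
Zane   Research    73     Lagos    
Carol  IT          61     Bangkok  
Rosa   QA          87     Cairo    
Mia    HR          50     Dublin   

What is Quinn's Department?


Row 1: Quinn
Department = Design

ANSWER: Design


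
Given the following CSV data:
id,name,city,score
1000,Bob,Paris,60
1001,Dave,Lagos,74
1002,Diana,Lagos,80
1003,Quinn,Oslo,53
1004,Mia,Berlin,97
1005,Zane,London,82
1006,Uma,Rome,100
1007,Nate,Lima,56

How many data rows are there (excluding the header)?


Counting rows (excluding header):
Header: id,name,city,score
Data rows: 8

ANSWER: 8


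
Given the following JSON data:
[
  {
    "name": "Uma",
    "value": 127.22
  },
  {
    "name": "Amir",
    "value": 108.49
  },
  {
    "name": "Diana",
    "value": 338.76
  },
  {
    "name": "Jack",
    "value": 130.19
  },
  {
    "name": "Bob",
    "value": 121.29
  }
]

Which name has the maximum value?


Comparing values:
  Uma: 127.22
  Amir: 108.49
  Diana: 338.76
  Jack: 130.19
  Bob: 121.29
Maximum: Diana (338.76)

ANSWER: Diana


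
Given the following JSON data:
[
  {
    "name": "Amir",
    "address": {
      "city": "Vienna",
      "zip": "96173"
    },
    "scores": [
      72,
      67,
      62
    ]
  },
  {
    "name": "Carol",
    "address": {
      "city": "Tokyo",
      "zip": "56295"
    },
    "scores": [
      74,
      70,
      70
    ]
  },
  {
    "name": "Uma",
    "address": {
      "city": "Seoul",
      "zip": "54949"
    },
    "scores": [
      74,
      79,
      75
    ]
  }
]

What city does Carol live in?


Path: records[1].address.city
Value: Tokyo

ANSWER: Tokyo


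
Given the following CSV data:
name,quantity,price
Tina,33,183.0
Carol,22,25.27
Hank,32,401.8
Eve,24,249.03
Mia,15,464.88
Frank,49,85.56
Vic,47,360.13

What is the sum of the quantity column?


Values in 'quantity' column:
  Row 1: 33
  Row 2: 22
  Row 3: 32
  Row 4: 24
  Row 5: 15
  Row 6: 49
  Row 7: 47
Sum = 33 + 22 + 32 + 24 + 15 + 49 + 47 = 222

ANSWER: 222


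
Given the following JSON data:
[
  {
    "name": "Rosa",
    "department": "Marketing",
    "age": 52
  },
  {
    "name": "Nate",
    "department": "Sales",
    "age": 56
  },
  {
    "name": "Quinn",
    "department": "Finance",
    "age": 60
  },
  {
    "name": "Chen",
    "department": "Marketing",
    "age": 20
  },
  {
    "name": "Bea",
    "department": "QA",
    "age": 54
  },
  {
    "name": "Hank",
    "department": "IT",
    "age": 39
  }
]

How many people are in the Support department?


Scanning records for department = Support
  No matches found
Count: 0

ANSWER: 0


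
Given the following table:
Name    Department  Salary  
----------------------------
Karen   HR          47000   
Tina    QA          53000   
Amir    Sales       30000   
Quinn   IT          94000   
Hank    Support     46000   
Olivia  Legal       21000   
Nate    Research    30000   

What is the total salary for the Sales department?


Sales department members:
  Amir: 30000
Total = 30000 = 30000

ANSWER: 30000


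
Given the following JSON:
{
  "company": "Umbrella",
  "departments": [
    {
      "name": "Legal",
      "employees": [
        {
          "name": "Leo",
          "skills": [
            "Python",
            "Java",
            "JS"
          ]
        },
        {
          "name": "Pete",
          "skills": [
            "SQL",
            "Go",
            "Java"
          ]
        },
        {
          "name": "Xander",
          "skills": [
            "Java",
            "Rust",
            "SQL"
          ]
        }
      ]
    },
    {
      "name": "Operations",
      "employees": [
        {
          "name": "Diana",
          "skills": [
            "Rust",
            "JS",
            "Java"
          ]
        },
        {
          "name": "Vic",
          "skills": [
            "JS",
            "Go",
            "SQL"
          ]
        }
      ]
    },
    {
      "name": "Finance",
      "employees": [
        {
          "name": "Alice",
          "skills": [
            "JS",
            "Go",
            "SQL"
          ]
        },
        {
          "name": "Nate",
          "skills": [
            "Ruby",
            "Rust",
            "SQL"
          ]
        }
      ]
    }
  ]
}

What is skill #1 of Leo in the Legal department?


Path: departments[0].employees[0].skills[0]
Value: Python

ANSWER: Python


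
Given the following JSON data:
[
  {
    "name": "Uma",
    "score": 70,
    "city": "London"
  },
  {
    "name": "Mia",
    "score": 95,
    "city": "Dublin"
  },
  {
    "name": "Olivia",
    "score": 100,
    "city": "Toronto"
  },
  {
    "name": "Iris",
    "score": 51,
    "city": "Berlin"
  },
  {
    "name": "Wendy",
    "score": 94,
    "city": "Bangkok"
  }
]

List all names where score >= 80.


Filtering records where score >= 80:
  Uma (score=70) -> no
  Mia (score=95) -> YES
  Olivia (score=100) -> YES
  Iris (score=51) -> no
  Wendy (score=94) -> YES


ANSWER: Mia, Olivia, Wendy


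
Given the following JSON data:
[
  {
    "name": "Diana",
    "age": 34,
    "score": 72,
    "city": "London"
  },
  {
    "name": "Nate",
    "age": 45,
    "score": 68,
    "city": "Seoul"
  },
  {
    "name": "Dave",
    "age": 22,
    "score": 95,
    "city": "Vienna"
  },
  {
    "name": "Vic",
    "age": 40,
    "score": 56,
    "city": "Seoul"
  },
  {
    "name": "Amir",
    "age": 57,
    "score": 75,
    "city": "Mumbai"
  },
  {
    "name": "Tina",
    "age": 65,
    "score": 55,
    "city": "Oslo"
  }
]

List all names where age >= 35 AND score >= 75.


Checking both conditions:
  Diana (age=34, score=72) -> no
  Nate (age=45, score=68) -> no
  Dave (age=22, score=95) -> no
  Vic (age=40, score=56) -> no
  Amir (age=57, score=75) -> YES
  Tina (age=65, score=55) -> no


ANSWER: Amir


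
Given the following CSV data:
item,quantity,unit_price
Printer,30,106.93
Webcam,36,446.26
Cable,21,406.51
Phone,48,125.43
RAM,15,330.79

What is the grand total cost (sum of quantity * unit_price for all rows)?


Computing row totals:
  Printer: 30 * 106.93 = 3207.9
  Webcam: 36 * 446.26 = 16065.36
  Cable: 21 * 406.51 = 8536.71
  Phone: 48 * 125.43 = 6020.64
  RAM: 15 * 330.79 = 4961.85
Grand total = 3207.9 + 16065.36 + 8536.71 + 6020.64 + 4961.85 = 38792.46

ANSWER: 38792.46


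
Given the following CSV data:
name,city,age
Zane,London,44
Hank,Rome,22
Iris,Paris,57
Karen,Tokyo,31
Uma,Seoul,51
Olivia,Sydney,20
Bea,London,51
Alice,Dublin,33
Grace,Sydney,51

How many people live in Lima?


Scanning city column for 'Lima':
Total matches: 0

ANSWER: 0


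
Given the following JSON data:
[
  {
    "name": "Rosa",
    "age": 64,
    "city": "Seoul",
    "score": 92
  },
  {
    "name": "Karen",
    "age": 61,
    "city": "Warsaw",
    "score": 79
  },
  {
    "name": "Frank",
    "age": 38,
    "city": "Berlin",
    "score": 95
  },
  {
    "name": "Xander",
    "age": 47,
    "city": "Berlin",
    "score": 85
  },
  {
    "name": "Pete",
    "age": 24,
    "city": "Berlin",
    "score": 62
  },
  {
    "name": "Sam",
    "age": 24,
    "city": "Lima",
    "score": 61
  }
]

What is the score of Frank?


Looking up record where name = Frank
Record index: 2
Field 'score' = 95

ANSWER: 95


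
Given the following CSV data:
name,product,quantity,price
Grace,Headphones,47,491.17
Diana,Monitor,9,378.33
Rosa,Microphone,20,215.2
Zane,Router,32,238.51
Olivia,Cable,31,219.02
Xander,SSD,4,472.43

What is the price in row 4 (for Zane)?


Row 4: Zane
Column 'price' = 238.51

ANSWER: 238.51


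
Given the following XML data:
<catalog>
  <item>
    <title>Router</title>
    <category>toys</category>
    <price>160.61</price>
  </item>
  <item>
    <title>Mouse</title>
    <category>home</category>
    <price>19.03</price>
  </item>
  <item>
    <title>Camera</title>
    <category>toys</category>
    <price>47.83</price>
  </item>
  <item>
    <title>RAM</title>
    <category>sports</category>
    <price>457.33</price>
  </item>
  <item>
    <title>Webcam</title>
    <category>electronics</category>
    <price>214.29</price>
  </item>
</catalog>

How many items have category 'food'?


Scanning <item> elements for <category>food</category>:
Count: 0

ANSWER: 0


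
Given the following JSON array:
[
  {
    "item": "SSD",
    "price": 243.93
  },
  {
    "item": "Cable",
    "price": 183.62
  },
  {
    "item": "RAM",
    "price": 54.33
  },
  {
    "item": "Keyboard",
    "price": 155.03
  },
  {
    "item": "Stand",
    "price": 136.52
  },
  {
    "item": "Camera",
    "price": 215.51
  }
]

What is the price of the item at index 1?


Array index 1 -> Cable
price = 183.62

ANSWER: 183.62


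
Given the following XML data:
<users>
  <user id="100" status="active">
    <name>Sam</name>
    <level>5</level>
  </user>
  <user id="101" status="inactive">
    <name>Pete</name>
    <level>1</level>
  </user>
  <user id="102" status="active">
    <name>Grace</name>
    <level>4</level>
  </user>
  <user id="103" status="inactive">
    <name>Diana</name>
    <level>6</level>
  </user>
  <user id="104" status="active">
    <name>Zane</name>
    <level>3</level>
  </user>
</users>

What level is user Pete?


Finding user: Pete
<level>1</level>

ANSWER: 1


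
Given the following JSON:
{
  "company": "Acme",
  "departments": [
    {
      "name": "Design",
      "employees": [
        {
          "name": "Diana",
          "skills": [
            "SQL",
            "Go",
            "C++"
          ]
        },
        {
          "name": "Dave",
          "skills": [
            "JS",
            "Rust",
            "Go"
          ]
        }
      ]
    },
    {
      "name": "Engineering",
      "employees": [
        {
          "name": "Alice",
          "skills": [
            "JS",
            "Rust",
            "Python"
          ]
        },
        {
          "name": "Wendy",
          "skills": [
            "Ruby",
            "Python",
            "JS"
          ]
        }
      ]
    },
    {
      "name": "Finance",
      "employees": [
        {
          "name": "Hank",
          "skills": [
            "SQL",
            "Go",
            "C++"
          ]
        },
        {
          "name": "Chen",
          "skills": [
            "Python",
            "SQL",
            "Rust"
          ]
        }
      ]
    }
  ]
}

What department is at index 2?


Path: departments[2].name
Value: Finance

ANSWER: Finance


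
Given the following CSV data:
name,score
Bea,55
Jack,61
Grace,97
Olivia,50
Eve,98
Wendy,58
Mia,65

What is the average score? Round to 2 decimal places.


Scores: 55, 61, 97, 50, 98, 58, 65
Sum = 484
Count = 7
Average = 484 / 7 = 69.14

ANSWER: 69.14


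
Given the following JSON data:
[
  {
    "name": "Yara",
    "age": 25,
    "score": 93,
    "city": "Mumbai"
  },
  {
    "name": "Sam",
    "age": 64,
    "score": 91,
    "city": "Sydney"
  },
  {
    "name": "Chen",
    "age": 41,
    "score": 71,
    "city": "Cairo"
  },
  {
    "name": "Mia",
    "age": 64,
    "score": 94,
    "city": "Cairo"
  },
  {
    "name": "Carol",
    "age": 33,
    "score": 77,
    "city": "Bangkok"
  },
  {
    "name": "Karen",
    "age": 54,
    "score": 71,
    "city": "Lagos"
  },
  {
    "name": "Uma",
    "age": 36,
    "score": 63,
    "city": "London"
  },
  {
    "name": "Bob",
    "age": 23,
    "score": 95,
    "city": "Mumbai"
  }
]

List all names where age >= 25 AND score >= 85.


Checking both conditions:
  Yara (age=25, score=93) -> YES
  Sam (age=64, score=91) -> YES
  Chen (age=41, score=71) -> no
  Mia (age=64, score=94) -> YES
  Carol (age=33, score=77) -> no
  Karen (age=54, score=71) -> no
  Uma (age=36, score=63) -> no
  Bob (age=23, score=95) -> no


ANSWER: Yara, Sam, Mia


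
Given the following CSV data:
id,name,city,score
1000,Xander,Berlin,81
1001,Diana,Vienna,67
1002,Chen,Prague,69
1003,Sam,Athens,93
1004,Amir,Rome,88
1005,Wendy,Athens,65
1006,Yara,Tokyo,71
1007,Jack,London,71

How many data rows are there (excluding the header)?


Counting rows (excluding header):
Header: id,name,city,score
Data rows: 8

ANSWER: 8


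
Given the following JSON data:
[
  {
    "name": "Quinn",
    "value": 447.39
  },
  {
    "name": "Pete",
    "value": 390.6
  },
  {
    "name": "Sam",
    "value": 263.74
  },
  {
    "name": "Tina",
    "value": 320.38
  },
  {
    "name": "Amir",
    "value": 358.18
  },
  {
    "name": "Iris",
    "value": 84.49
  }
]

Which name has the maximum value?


Comparing values:
  Quinn: 447.39
  Pete: 390.6
  Sam: 263.74
  Tina: 320.38
  Amir: 358.18
  Iris: 84.49
Maximum: Quinn (447.39)

ANSWER: Quinn


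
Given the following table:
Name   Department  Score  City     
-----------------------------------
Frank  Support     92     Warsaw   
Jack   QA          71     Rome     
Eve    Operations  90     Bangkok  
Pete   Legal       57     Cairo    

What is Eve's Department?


Row 3: Eve
Department = Operations

ANSWER: Operations


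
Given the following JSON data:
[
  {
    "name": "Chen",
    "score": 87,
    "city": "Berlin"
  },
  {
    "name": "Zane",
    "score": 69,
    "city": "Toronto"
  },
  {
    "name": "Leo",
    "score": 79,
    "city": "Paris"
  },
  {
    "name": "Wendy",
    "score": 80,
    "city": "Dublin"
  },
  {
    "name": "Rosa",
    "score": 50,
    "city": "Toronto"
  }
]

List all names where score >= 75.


Filtering records where score >= 75:
  Chen (score=87) -> YES
  Zane (score=69) -> no
  Leo (score=79) -> YES
  Wendy (score=80) -> YES
  Rosa (score=50) -> no


ANSWER: Chen, Leo, Wendy


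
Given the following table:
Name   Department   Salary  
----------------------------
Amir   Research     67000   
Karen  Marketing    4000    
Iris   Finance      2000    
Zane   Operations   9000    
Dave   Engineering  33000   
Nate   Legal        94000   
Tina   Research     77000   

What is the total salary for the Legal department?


Legal department members:
  Nate: 94000
Total = 94000 = 94000

ANSWER: 94000


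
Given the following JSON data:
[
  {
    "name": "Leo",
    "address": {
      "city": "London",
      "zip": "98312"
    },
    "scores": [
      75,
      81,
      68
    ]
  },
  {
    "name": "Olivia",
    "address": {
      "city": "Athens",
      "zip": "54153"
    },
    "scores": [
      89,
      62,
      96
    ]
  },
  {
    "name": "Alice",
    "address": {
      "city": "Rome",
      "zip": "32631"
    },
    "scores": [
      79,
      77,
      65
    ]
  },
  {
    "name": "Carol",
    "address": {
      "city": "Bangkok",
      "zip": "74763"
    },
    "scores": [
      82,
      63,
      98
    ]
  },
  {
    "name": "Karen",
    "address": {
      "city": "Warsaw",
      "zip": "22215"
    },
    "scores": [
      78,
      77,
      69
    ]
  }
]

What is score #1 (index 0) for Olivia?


Path: records[1].scores[0]
Value: 89

ANSWER: 89


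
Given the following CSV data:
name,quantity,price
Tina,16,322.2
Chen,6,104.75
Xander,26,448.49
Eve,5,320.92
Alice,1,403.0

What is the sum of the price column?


Values in 'price' column:
  Row 1: 322.2
  Row 2: 104.75
  Row 3: 448.49
  Row 4: 320.92
  Row 5: 403.0
Sum = 322.2 + 104.75 + 448.49 + 320.92 + 403.0 = 1599.36

ANSWER: 1599.36


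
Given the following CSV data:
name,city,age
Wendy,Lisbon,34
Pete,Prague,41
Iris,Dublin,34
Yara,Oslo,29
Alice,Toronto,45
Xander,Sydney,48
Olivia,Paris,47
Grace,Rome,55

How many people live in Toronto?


Scanning city column for 'Toronto':
  Row 5: Alice -> MATCH
Total matches: 1

ANSWER: 1


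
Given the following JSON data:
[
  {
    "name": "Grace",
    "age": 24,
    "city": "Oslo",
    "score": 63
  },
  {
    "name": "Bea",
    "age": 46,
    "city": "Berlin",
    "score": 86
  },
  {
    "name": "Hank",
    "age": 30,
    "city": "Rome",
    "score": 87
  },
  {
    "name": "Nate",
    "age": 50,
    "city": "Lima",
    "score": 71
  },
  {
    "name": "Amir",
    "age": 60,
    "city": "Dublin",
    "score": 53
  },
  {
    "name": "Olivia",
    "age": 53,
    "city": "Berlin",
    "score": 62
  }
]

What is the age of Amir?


Looking up record where name = Amir
Record index: 4
Field 'age' = 60

ANSWER: 60


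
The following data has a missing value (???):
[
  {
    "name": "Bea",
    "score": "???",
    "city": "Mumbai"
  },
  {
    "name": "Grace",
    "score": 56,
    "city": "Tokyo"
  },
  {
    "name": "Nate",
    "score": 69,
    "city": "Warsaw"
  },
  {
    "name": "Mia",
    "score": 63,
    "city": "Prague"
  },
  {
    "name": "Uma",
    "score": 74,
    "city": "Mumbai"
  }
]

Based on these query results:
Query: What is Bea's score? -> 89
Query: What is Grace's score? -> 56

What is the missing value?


The missing value is Bea's score
From query: Bea's score = 89

ANSWER: 89


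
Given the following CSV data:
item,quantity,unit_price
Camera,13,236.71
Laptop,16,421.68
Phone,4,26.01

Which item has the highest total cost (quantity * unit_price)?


Computing row totals:
  Camera: 3077.23
  Laptop: 6746.88
  Phone: 104.04
Maximum: Laptop (6746.88)

ANSWER: Laptop


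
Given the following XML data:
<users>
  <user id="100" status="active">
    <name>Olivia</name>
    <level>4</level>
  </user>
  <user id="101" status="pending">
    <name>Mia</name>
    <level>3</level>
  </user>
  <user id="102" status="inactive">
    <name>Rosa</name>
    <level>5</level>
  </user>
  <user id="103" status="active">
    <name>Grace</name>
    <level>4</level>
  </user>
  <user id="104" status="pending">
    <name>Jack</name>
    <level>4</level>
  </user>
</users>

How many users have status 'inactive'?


Counting users with status='inactive':
  Rosa (id=102) -> MATCH
Count: 1

ANSWER: 1


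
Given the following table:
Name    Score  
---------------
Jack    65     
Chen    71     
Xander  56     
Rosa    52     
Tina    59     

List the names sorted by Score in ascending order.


Sorting by Score (ascending):
  Rosa: 52
  Xander: 56
  Tina: 59
  Jack: 65
  Chen: 71


ANSWER: Rosa, Xander, Tina, Jack, Chen


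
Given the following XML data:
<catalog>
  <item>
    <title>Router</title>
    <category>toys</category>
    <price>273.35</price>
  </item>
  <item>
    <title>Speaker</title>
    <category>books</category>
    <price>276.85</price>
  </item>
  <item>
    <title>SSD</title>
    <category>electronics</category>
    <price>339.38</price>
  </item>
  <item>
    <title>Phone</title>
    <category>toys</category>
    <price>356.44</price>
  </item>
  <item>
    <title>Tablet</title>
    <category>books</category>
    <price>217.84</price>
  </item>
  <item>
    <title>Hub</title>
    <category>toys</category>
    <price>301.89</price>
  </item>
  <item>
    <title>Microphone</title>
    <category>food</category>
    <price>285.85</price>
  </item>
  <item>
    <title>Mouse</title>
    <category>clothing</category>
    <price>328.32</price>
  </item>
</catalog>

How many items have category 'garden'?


Scanning <item> elements for <category>garden</category>:
Count: 0

ANSWER: 0


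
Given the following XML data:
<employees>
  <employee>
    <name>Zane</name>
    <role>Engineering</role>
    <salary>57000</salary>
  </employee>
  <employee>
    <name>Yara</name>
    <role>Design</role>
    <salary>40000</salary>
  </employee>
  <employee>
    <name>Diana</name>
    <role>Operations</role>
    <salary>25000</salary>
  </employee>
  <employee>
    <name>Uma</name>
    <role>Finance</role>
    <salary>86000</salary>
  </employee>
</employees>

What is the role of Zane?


Searching for <employee> with <name>Zane</name>
Found at position 1
<role>Engineering</role>

ANSWER: Engineering


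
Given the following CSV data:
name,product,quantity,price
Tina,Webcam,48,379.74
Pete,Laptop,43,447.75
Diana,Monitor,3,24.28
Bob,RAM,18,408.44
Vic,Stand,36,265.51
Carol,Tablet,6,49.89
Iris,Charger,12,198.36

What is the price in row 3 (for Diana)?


Row 3: Diana
Column 'price' = 24.28

ANSWER: 24.28


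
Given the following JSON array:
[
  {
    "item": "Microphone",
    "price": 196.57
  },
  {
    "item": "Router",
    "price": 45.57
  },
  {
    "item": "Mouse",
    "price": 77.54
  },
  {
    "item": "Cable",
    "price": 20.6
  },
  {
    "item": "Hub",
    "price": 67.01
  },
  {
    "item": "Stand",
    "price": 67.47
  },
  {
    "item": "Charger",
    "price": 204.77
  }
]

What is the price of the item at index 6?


Array index 6 -> Charger
price = 204.77

ANSWER: 204.77


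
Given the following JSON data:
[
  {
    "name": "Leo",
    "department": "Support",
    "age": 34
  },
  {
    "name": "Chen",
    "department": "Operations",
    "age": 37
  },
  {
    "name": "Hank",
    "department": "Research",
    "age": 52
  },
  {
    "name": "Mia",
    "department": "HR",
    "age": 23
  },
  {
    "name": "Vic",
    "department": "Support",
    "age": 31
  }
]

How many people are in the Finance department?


Scanning records for department = Finance
  No matches found
Count: 0

ANSWER: 0


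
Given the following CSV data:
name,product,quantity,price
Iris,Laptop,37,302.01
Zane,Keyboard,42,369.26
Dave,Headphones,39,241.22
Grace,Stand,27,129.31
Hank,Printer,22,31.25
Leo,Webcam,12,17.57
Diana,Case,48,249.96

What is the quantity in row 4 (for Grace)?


Row 4: Grace
Column 'quantity' = 27

ANSWER: 27


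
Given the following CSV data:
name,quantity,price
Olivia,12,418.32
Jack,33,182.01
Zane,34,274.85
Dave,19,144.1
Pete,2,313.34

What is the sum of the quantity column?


Values in 'quantity' column:
  Row 1: 12
  Row 2: 33
  Row 3: 34
  Row 4: 19
  Row 5: 2
Sum = 12 + 33 + 34 + 19 + 2 = 100

ANSWER: 100


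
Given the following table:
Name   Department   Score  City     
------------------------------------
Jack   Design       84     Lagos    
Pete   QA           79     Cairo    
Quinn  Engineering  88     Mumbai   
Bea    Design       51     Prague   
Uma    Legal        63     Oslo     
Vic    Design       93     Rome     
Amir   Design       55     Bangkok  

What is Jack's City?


Row 1: Jack
City = Lagos

ANSWER: Lagos


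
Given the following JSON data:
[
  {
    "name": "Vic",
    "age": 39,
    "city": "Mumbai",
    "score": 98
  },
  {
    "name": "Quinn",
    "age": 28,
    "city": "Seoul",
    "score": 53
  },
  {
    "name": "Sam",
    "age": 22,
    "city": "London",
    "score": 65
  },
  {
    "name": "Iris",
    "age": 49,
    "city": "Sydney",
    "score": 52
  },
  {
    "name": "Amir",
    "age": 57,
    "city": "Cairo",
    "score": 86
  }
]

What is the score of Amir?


Looking up record where name = Amir
Record index: 4
Field 'score' = 86

ANSWER: 86


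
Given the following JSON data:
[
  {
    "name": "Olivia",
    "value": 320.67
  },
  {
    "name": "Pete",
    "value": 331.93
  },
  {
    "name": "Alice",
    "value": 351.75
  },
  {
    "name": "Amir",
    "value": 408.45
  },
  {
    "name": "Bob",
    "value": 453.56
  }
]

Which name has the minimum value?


Comparing values:
  Olivia: 320.67
  Pete: 331.93
  Alice: 351.75
  Amir: 408.45
  Bob: 453.56
Minimum: Olivia (320.67)

ANSWER: Olivia


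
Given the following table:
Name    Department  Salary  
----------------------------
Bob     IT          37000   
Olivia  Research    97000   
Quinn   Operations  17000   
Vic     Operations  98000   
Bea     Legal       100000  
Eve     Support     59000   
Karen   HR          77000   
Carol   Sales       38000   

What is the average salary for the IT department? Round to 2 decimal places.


IT department members:
  Bob: 37000
Sum = 37000
Count = 1
Average = 37000 / 1 = 37000.00

ANSWER: 37000.00


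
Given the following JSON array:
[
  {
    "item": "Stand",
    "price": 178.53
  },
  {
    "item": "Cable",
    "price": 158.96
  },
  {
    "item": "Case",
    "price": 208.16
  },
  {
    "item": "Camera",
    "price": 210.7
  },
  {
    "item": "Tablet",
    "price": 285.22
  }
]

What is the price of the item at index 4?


Array index 4 -> Tablet
price = 285.22

ANSWER: 285.22


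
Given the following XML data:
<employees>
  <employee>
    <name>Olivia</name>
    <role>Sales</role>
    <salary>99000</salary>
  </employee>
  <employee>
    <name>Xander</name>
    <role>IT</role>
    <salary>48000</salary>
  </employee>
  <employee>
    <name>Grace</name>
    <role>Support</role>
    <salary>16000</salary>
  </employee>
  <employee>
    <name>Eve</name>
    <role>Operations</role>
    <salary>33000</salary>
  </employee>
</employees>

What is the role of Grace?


Searching for <employee> with <name>Grace</name>
Found at position 3
<role>Support</role>

ANSWER: Support


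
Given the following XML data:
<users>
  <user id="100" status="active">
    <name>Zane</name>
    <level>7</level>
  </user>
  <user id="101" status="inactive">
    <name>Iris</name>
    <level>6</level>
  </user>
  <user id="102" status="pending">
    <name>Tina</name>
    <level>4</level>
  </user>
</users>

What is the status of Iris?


Finding user with name = Iris
user id="101" status="inactive"

ANSWER: inactive


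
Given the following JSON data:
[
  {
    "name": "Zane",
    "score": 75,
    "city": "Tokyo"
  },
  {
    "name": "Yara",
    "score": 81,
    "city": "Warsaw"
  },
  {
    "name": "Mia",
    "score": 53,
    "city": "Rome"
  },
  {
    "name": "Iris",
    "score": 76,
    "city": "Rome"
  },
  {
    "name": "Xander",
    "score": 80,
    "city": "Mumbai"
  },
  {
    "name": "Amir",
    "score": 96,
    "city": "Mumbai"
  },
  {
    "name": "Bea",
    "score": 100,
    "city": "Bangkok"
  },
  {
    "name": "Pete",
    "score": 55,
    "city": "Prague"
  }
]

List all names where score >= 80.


Filtering records where score >= 80:
  Zane (score=75) -> no
  Yara (score=81) -> YES
  Mia (score=53) -> no
  Iris (score=76) -> no
  Xander (score=80) -> YES
  Amir (score=96) -> YES
  Bea (score=100) -> YES
  Pete (score=55) -> no


ANSWER: Yara, Xander, Amir, Bea


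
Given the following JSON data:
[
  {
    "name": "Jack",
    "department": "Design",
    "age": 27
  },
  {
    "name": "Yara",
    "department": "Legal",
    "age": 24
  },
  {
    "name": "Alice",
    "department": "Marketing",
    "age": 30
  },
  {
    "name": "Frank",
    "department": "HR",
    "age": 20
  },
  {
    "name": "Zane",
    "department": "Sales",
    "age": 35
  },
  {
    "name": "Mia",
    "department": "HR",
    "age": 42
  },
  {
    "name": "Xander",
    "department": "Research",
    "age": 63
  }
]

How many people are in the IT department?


Scanning records for department = IT
  No matches found
Count: 0

ANSWER: 0


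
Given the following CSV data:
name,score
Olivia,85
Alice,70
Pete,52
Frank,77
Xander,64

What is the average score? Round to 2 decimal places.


Scores: 85, 70, 52, 77, 64
Sum = 348
Count = 5
Average = 348 / 5 = 69.60

ANSWER: 69.60


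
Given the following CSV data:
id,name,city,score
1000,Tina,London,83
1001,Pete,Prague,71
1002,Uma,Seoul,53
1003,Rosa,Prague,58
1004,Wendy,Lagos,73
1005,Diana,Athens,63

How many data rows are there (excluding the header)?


Counting rows (excluding header):
Header: id,name,city,score
Data rows: 6

ANSWER: 6


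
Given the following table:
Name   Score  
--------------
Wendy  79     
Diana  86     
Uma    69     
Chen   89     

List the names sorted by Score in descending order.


Sorting by Score (descending):
  Chen: 89
  Diana: 86
  Wendy: 79
  Uma: 69


ANSWER: Chen, Diana, Wendy, Uma


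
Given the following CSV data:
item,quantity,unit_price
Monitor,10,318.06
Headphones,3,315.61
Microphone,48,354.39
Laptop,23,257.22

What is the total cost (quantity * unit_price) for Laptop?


Row: Laptop
quantity = 23
unit_price = 257.22
total = 23 * 257.22 = 5916.06

ANSWER: 5916.06


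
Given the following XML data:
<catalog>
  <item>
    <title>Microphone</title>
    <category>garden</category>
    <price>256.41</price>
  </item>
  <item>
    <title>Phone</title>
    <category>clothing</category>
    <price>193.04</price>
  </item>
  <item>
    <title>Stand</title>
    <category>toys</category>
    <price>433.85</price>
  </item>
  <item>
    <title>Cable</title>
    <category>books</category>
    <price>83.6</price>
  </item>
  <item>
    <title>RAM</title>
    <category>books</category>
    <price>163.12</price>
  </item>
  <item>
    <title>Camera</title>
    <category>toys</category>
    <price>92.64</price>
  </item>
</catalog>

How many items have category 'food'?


Scanning <item> elements for <category>food</category>:
Count: 0

ANSWER: 0


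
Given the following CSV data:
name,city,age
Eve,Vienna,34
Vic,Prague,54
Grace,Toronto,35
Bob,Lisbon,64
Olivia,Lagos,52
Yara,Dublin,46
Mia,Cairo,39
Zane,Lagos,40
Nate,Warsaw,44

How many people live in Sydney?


Scanning city column for 'Sydney':
Total matches: 0

ANSWER: 0


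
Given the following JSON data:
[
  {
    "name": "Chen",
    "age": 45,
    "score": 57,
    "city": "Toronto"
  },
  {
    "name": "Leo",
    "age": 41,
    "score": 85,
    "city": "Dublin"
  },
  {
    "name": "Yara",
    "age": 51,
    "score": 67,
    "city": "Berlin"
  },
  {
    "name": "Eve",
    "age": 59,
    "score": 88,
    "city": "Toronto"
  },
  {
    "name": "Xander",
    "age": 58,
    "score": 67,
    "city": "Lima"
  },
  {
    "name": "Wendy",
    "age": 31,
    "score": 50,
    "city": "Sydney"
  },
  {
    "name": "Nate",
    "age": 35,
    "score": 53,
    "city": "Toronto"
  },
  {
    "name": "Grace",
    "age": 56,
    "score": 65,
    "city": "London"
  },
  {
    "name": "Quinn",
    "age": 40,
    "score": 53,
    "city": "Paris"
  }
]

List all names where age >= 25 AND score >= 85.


Checking both conditions:
  Chen (age=45, score=57) -> no
  Leo (age=41, score=85) -> YES
  Yara (age=51, score=67) -> no
  Eve (age=59, score=88) -> YES
  Xander (age=58, score=67) -> no
  Wendy (age=31, score=50) -> no
  Nate (age=35, score=53) -> no
  Grace (age=56, score=65) -> no
  Quinn (age=40, score=53) -> no


ANSWER: Leo, Eve


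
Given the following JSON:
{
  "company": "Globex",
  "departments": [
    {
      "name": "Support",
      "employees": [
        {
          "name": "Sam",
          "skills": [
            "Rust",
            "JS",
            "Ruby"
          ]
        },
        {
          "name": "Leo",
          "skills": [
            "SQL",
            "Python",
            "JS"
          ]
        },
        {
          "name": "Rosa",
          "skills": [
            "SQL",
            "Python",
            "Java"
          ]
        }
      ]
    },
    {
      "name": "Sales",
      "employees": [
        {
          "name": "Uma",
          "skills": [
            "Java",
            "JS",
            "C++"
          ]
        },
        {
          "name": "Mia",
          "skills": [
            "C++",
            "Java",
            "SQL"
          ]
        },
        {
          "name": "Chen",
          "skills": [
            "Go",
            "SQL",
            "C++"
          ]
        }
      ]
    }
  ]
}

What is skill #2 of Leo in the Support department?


Path: departments[0].employees[1].skills[1]
Value: Python

ANSWER: Python


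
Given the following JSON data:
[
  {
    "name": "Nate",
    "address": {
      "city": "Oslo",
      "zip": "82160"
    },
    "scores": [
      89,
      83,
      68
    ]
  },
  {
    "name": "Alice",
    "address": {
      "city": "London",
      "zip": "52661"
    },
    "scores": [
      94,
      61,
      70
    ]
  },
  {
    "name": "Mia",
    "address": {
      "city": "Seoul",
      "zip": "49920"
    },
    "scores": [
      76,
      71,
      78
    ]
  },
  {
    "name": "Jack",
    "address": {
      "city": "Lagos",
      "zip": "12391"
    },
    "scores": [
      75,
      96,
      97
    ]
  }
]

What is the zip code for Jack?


Path: records[3].address.zip
Value: 12391

ANSWER: 12391


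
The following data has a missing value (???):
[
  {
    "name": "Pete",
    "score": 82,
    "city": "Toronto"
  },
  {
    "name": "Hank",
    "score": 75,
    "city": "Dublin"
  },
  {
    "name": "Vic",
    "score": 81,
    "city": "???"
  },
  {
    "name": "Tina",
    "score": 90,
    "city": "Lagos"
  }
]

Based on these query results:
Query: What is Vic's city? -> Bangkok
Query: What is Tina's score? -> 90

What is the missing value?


The missing value is Vic's city
From query: Vic's city = Bangkok

ANSWER: Bangkok


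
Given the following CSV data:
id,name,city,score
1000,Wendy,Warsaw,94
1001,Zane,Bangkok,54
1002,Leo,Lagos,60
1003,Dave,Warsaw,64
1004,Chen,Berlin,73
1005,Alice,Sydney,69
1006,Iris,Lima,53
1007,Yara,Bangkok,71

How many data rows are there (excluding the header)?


Counting rows (excluding header):
Header: id,name,city,score
Data rows: 8

ANSWER: 8


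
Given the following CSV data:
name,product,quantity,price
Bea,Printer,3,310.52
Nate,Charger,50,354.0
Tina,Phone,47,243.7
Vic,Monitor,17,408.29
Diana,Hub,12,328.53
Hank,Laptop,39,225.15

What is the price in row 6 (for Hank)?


Row 6: Hank
Column 'price' = 225.15

ANSWER: 225.15


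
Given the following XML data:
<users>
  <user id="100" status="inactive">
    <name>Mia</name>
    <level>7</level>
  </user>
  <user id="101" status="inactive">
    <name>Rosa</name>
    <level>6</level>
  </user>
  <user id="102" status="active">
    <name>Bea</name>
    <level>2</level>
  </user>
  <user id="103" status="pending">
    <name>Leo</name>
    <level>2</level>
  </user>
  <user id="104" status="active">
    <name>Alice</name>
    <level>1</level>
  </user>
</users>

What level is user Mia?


Finding user: Mia
<level>7</level>

ANSWER: 7


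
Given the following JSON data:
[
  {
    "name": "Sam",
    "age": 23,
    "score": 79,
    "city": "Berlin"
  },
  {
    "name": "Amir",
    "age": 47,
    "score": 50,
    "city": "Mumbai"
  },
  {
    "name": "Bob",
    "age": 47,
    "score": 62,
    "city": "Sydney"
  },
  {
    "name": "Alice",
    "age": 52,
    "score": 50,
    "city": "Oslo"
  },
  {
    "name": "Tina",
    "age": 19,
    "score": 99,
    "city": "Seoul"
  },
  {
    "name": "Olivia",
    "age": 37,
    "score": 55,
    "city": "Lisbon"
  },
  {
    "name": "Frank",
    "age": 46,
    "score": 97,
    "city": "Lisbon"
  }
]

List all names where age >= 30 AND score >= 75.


Checking both conditions:
  Sam (age=23, score=79) -> no
  Amir (age=47, score=50) -> no
  Bob (age=47, score=62) -> no
  Alice (age=52, score=50) -> no
  Tina (age=19, score=99) -> no
  Olivia (age=37, score=55) -> no
  Frank (age=46, score=97) -> YES


ANSWER: Frank


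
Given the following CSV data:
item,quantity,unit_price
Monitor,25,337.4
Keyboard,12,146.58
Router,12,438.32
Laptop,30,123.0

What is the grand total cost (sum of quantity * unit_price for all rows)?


Computing row totals:
  Monitor: 25 * 337.4 = 8435.0
  Keyboard: 12 * 146.58 = 1758.96
  Router: 12 * 438.32 = 5259.84
  Laptop: 30 * 123.0 = 3690.0
Grand total = 8435.0 + 1758.96 + 5259.84 + 3690.0 = 19143.8

ANSWER: 19143.8
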